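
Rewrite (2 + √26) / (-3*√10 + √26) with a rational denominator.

Multiply numerator and denominator by √26 + 3*√10.
Denominator becomes -64; numerator becomes 2*√26 + 6*√10 + 26 + 6*√65.

(-3*√65 - 13 - 3*√10 - √26)/32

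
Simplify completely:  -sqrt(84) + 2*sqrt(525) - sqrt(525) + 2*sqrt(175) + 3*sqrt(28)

3*sqrt(21) + 16*sqrt(7)

sqrt(84) = 2*sqrt(21); 2*sqrt(525) = 10*sqrt(21); sqrt(525) = 5*sqrt(21); 2*sqrt(175) = 10*sqrt(7); 3*sqrt(28) = 6*sqrt(7)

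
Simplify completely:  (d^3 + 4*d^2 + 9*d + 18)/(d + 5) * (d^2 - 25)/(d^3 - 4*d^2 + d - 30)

d + 3

Factor: d^3 + 4*d^2 + 9*d + 18 = (d^2 + d + 6)*(d + 3);  d^2 - 25 = (d + 5)*(d - 5);  d^3 - 4*d^2 + d - 30 = (d - 5)*(d^2 + d + 6)
Cancel the common factors (d^2 + d + 6), (d - 5), (d + 5).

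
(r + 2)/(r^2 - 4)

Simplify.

1/(r - 2)

Factor: r^2 - 4 = (r - 2)*(r + 2)
Cancel the common factor (r + 2).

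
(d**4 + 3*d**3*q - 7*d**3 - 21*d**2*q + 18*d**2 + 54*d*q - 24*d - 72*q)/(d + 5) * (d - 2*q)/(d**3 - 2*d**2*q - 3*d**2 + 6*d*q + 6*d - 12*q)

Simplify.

Factor: d**4 + 3*d**3*q - 7*d**3 - 21*d**2*q + 18*d**2 + 54*d*q - 24*d - 72*q = (d + 3*q)*(d - 4)*(d**2 - 3*d + 6);  d**3 - 2*d**2*q - 3*d**2 + 6*d*q + 6*d - 12*q = (d - 2*q)*(d**2 - 3*d + 6)
Cancel the common factors (d**2 - 3*d + 6), (d - 2*q).

(d**2 + 3*d*q - 4*d - 12*q)/(d + 5)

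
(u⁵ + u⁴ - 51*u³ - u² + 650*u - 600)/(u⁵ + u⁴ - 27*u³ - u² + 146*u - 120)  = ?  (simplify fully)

(u² + u - 30)/(u² + u - 6)

Factor: u⁵ + u⁴ - 51*u³ - u² + 650*u - 600 = (u + 5)·(u - 4)·(u + 6)·(u - 1)·(u - 5);  u⁵ + u⁴ - 27*u³ - u² + 146*u - 120 = (u - 2)·(u - 4)·(u - 1)·(u + 3)·(u + 5)
Cancel the common factors (u - 4), (u - 1), (u + 5).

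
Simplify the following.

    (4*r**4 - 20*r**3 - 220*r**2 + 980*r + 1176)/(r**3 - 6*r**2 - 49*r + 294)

Factor: 4*r**4 - 20*r**3 - 220*r**2 + 980*r + 1176 = 4*(r + 1)*(r - 6)*(r - 7)*(r + 7);  r**3 - 6*r**2 - 49*r + 294 = (r - 6)*(r + 7)*(r - 7)
Cancel the common factors (r + 7), (r - 7), (r - 6).

4*r + 4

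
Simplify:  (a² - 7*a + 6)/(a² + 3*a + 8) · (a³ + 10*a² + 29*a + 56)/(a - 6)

a² + 6*a - 7

Factor: a² - 7*a + 6 = (a - 6)·(a - 1);  a³ + 10*a² + 29*a + 56 = (a² + 3*a + 8)·(a + 7)
Cancel the common factors (a² + 3*a + 8), (a - 6).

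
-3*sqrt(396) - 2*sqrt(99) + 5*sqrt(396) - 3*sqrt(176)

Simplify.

-6*sqrt(11)

3*sqrt(396) = 18*sqrt(11); 2*sqrt(99) = 6*sqrt(11); 5*sqrt(396) = 30*sqrt(11); 3*sqrt(176) = 12*sqrt(11)
Combine: (-18 - 6 + 30 - 12)·sqrt(11) = -6*sqrt(11)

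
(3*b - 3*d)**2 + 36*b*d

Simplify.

9*(b + d)**2

After expansion: 9*b**2 + 18*b*d + 9*d**2 — a perfect-square trinomial.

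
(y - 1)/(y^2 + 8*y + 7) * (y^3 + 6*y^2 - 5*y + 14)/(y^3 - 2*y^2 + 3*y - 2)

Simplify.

Factor: y^2 + 8*y + 7 = (y + 1)*(y + 7);  y^3 + 6*y^2 - 5*y + 14 = (y^2 - y + 2)*(y + 7);  y^3 - 2*y^2 + 3*y - 2 = (y^2 - y + 2)*(y - 1)
Cancel the common factors (y^2 - y + 2), (y - 1), (y + 7).

1/(y + 1)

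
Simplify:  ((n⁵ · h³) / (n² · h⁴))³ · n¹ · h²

n^10/h

Inside the bracket: n³ · (h^-1)
Raise to the power 3: n⁹ · (h^-3)
Multiply by n¹ · h²: add exponents.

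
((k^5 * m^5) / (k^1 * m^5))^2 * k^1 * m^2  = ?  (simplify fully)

k^9*m^2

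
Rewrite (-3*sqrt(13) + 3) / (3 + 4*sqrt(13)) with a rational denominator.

(-165 + 21*sqrt(13))/199

Multiply numerator and denominator by -4*sqrt(13) + 3.
Denominator becomes -199; numerator becomes -21*sqrt(13) + 165.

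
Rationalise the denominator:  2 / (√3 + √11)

Multiply numerator and denominator by -√11 + √3.
Denominator becomes -8; numerator becomes -2*√11 + 2*√3.

(-√3 + √11)/4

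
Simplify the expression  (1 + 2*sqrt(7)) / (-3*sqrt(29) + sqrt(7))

(-6*sqrt(203) - 3*sqrt(29) - 14 - sqrt(7))/254

Multiply numerator and denominator by sqrt(7) + 3*sqrt(29).
Denominator becomes -254; numerator becomes sqrt(7) + 14 + 3*sqrt(29) + 6*sqrt(203).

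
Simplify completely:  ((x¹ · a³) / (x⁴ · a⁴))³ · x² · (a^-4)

1/(a⁷*x⁷)

Inside the bracket: (x^-3) · (a^-1)
Raise to the power 3: (x^-9) · (a^-3)
Multiply by x² · (a^-4): add exponents.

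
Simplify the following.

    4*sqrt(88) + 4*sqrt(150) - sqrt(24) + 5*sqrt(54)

8*sqrt(22) + 33*sqrt(6)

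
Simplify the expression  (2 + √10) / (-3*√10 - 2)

Multiply numerator and denominator by -2 + 3*√10.
Denominator becomes -86; numerator becomes 4*√10 + 26.

(-13 - 2*√10)/43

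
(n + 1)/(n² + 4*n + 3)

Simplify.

Factor: n² + 4*n + 3 = (n + 1)·(n + 3)
Cancel the common factor (n + 1).

1/(n + 3)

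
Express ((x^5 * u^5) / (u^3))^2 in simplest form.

Inside the bracket: x^5 * u^2
Raise to the power 2: x^10 * u^4

u^4*x^10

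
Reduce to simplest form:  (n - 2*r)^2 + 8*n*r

(n + 2*r)^2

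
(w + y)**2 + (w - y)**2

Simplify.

2*w**2 + 2*y**2

Only the even-power cross terms survive.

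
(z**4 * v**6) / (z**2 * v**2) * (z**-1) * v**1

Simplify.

v**5*z

Quotient: z**2 * v**4
Multiply by (z**-1) * v**1: add exponents.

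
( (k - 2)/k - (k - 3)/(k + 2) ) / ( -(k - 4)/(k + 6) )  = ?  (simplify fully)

(-3*k^2 - 14*k + 24)/(k^3 - 2*k^2 - 8*k)

Numerator: (k - 2)/k - (k - 3)/(k + 2) = (3*k - 4)/(k^2 + 2*k)
Denominator: -(k - 4)/(k + 6) = (-k + 4)/(k + 6)
Divide: ((3*k - 4)/(k^2 + 2*k)) · ((k + 6)/(-k + 4)) = (-3*k^2 - 14*k + 24)/(k^3 - 2*k^2 - 8*k)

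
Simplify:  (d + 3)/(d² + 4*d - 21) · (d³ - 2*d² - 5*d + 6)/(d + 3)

(d² + d - 2)/(d + 7)

Factor: d² + 4*d - 21 = (d - 3)·(d + 7);  d³ - 2*d² - 5*d + 6 = (d - 3)·(d + 2)·(d - 1)
Cancel the common factors (d - 3), (d + 3).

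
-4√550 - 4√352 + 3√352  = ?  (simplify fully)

-24*√22

4√550 = 20*√22; 4√352 = 16*√22; 3√352 = 12*√22
Combine: (-20 - 16 + 12)·√22 = -24*√22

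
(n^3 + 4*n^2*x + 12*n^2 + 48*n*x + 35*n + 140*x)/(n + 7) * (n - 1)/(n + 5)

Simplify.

Factor: n^3 + 4*n^2*x + 12*n^2 + 48*n*x + 35*n + 140*x = (n + 7)*(n + 4*x)*(n + 5)
Cancel the common factors (n + 7), (n + 5).

n^2 + 4*n*x - n - 4*x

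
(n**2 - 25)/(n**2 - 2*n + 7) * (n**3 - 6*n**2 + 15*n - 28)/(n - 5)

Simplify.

Factor: n**2 - 25 = (n + 5)*(n - 5);  n**3 - 6*n**2 + 15*n - 28 = (n**2 - 2*n + 7)*(n - 4)
Cancel the common factors (n**2 - 2*n + 7), (n - 5).

n**2 + n - 20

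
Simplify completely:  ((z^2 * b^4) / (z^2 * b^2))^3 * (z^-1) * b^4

b^10/z

Inside the bracket: b^2
Raise to the power 3: b^6
Multiply by (z^-1) * b^4: add exponents.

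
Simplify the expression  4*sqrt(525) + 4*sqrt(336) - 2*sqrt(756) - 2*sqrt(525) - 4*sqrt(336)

-2*sqrt(21)

4*sqrt(525) = 20*sqrt(21); 4*sqrt(336) = 16*sqrt(21); 2*sqrt(756) = 12*sqrt(21); 2*sqrt(525) = 10*sqrt(21); 4*sqrt(336) = 16*sqrt(21)
Combine: (20 + 16 - 12 - 10 - 16)·sqrt(21) = -2*sqrt(21)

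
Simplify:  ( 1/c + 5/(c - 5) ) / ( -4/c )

(-6*c + 5)/(4*c - 20)

Numerator: 1/c + 5/(c - 5) = (6*c - 5)/(c**2 - 5*c)
Denominator: -4/c = -4/c
Divide: ((6*c - 5)/(c**2 - 5*c)) · (-c/4) = (-6*c + 5)/(4*c - 20)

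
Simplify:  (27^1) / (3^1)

3^2

27^1 = 3^3; 3^1 = 3^1
Combine exponents: 3^2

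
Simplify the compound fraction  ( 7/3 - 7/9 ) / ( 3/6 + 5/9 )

28/19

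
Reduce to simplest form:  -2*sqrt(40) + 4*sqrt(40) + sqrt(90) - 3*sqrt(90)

-2*sqrt(10)

2*sqrt(40) = 4*sqrt(10); 4*sqrt(40) = 8*sqrt(10); sqrt(90) = 3*sqrt(10); 3*sqrt(90) = 9*sqrt(10)
Combine: (-4 + 8 + 3 - 9)·sqrt(10) = -2*sqrt(10)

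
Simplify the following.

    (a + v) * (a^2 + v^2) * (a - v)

(a+v)(a-v) = a^2 - v^2; continue pairing.

a^4 - v^4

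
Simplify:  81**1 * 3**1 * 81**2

3**13

81**1 = 3**4; 3**1 = 3**1; 81**2 = 3**8
Combine exponents: 3**13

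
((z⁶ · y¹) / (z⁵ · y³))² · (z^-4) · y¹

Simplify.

1/(y³*z²)

Inside the bracket: z¹ · (y^-2)
Raise to the power 2: z² · (y^-4)
Multiply by (z^-4) · y¹: add exponents.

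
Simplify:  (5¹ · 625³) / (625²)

5^5

5¹ = 5^1; 625³ = 5^12; 625² = 5^8
Combine exponents: 5^5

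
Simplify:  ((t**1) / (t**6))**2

Inside the bracket: (t**-5)
Raise to the power 2: (t**-10)

t**(-10)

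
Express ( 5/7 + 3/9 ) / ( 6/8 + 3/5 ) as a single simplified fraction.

440/567

Numerator: 5/7 + 3/9 = 22/21
Denominator: 6/8 + 3/5 = 27/20
Divide: (22/21) · (20/27) = 440/567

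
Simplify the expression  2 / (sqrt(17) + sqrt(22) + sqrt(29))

Group as (sqrt(17) + sqrt(22)) + sqrt(29); multiply by (sqrt(17) + sqrt(22)) - sqrt(29), then rationalise the remaining surd.

(-sqrt(10846) + 5*sqrt(29) + 12*sqrt(22) + 17*sqrt(17))/349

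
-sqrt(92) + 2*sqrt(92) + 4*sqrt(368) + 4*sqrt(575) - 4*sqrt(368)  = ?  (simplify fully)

sqrt(92) = 2*sqrt(23); 2*sqrt(92) = 4*sqrt(23); 4*sqrt(368) = 16*sqrt(23); 4*sqrt(575) = 20*sqrt(23); 4*sqrt(368) = 16*sqrt(23)
Combine: (-2 + 4 + 16 + 20 - 16)·sqrt(23) = 22*sqrt(23)

22*sqrt(23)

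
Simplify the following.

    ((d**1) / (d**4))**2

d**(-6)

Inside the bracket: (d**-3)
Raise to the power 2: (d**-6)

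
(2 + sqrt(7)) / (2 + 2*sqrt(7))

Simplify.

(sqrt(7) + 5)/12

Multiply numerator and denominator by -2*sqrt(7) + 2.
Denominator becomes -24; numerator becomes -10 - 2*sqrt(7).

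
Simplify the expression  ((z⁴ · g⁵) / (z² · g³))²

Inside the bracket: z² · g²
Raise to the power 2: z⁴ · g⁴

g⁴*z⁴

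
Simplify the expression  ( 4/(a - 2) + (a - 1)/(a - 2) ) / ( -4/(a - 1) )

Numerator: 4/(a - 2) + (a - 1)/(a - 2) = (a + 3)/(a - 2)
Denominator: -4/(a - 1) = -4/(a - 1)
Divide: ((a + 3)/(a - 2)) · (-a/4 + 1/4) = (-a² - 2*a + 3)/(4*a - 8)

(-a² - 2*a + 3)/(4*a - 8)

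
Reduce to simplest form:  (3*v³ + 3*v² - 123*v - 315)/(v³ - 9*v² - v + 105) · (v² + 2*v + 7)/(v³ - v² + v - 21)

(3*v + 15)/(v² - 8*v + 15)

Factor: 3*v³ + 3*v² - 123*v - 315 = 3·(v + 5)·(v + 3)·(v - 7);  v³ - 9*v² - v + 105 = (v - 7)·(v + 3)·(v - 5);  v³ - v² + v - 21 = (v - 3)·(v² + 2*v + 7)
Cancel the common factors (v² + 2*v + 7), (v + 3), (v - 7).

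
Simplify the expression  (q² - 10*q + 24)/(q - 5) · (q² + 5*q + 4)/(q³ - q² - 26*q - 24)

(q - 4)/(q - 5)

Factor: q² - 10*q + 24 = (q - 4)·(q - 6);  q² + 5*q + 4 = (q + 4)·(q + 1);  q³ - q² - 26*q - 24 = (q - 6)·(q + 4)·(q + 1)
Cancel the common factors (q + 1), (q - 6), (q + 4).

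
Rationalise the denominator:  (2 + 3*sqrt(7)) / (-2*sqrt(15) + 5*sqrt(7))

Multiply numerator and denominator by 2*sqrt(15) + 5*sqrt(7).
Denominator becomes 115; numerator becomes 4*sqrt(15) + 10*sqrt(7) + 6*sqrt(105) + 105.

(4*sqrt(15) + 10*sqrt(7) + 6*sqrt(105) + 105)/115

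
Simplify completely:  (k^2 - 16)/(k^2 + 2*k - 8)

(k - 4)/(k - 2)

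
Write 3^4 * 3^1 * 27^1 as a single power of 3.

3^8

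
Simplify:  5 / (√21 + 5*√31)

(-5*√21 + 25*√31)/754

Multiply numerator and denominator by -√21 + 5*√31.
Denominator becomes 754; numerator becomes -5*√21 + 25*√31.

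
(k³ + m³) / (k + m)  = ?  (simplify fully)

k² - k*m + m²

m^3 + k^3 = (k + m)(k² - k*m + m²).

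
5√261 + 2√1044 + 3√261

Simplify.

36*√29

5√261 = 15*√29; 2√1044 = 12*√29; 3√261 = 9*√29
Combine: (15 + 12 + 9)·√29 = 36*√29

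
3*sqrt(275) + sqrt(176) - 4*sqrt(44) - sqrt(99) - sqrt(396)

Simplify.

3*sqrt(275) = 15*sqrt(11); sqrt(176) = 4*sqrt(11); 4*sqrt(44) = 8*sqrt(11); sqrt(99) = 3*sqrt(11); sqrt(396) = 6*sqrt(11)
Combine: (15 + 4 - 8 - 3 - 6)·sqrt(11) = 2*sqrt(11)

2*sqrt(11)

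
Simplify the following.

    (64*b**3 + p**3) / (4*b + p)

(4*b)**3 + p**3 = (4*b + p)(16*b**2 - 4*b*p + p**2).

16*b**2 - 4*b*p + p**2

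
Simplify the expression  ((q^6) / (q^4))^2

Inside the bracket: q^2
Raise to the power 2: q^4

q^4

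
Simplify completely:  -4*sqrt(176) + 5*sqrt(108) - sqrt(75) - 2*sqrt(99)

4*sqrt(176) = 16*sqrt(11); 5*sqrt(108) = 30*sqrt(3); sqrt(75) = 5*sqrt(3); 2*sqrt(99) = 6*sqrt(11)

-22*sqrt(11) + 25*sqrt(3)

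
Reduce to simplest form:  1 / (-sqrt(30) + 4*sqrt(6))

(sqrt(30) + 4*sqrt(6))/66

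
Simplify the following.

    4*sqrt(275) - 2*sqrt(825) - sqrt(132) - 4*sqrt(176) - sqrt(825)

-17*sqrt(33) + 4*sqrt(11)

4*sqrt(275) = 20*sqrt(11); 2*sqrt(825) = 10*sqrt(33); sqrt(132) = 2*sqrt(33); 4*sqrt(176) = 16*sqrt(11); sqrt(825) = 5*sqrt(33)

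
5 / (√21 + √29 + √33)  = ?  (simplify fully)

(-30*√2233 + 85*√33 + 125*√29 + 205*√21)/2147

Group as (√21 + √33) + √29; multiply by (√21 + √33) - √29, then rationalise the remaining surd.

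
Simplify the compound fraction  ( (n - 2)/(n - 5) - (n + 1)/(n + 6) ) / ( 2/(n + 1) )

(8*n**2 + n - 7)/(2*n**2 + 2*n - 60)

Numerator: (n - 2)/(n - 5) - (n + 1)/(n + 6) = (8*n - 7)/(n**2 + n - 30)
Denominator: 2/(n + 1) = 2/(n + 1)
Divide: ((8*n - 7)/(n**2 + n - 30)) · (n/2 + 1/2) = (8*n**2 + n - 7)/(2*n**2 + 2*n - 60)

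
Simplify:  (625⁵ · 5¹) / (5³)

5^18

625⁵ = 5^20; 5¹ = 5^1; 5³ = 5^3
Combine exponents: 5^18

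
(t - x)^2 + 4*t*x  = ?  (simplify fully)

(t + x)^2

After expansion: t^2 + 2*t*x + x^2 — a perfect-square trinomial.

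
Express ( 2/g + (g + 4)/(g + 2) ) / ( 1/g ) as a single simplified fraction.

Numerator: 2/g + (g + 4)/(g + 2) = (g^2 + 6*g + 4)/(g^2 + 2*g)
Denominator: 1/g = 1/g
Divide: ((g^2 + 6*g + 4)/(g^2 + 2*g)) · (g) = (g^2 + 6*g + 4)/(g + 2)

(g^2 + 6*g + 4)/(g + 2)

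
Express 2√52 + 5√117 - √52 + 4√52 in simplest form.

25*√13

2√52 = 4*√13; 5√117 = 15*√13; √52 = 2*√13; 4√52 = 8*√13
Combine: (4 + 15 - 2 + 8)·√13 = 25*√13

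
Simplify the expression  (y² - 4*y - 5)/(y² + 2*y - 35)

Factor: y² - 4*y - 5 = (y + 1)·(y - 5);  y² + 2*y - 35 = (y + 7)·(y - 5)
Cancel the common factor (y - 5).

(y + 1)/(y + 7)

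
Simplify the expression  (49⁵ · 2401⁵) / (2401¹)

49⁵ = 7^10; 2401⁵ = 7^20; 2401¹ = 7^4
Combine exponents: 7^26

7^26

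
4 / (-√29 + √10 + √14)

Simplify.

(20*√29 + 100*√14 + 132*√10 + 16*√1015)/535

Group as (√10 + √14) - √29; multiply by (√10 + √14) + √29, then rationalise the remaining surd.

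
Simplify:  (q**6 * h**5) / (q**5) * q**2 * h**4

h**9*q**3

Quotient: q**1 * h**5
Multiply by q**2 * h**4: add exponents.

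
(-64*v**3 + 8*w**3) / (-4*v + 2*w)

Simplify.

16*v**2 + 8*v*w + 4*w**2

Factor as (a-b)(a**2+ab+b**2) with a=(2*w), b=(4*v).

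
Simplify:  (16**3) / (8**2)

2**6

16**3 = 2**12; 8**2 = 2**6
Combine exponents: 2**6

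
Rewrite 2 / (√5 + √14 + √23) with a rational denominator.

Group as (√5 + √23) + √14; multiply by (√5 + √23) - √14, then rationalise the remaining surd.

(-√1610 - 2*√23 + 7*√14 + 16*√5)/66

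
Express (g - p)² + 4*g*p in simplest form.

Expand the square and combine the 4*g*p term.

(g + p)²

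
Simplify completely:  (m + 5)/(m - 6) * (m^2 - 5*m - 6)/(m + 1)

Factor: m^2 - 5*m - 6 = (m + 1)*(m - 6)
Cancel the common factors (m - 6), (m + 1).

m + 5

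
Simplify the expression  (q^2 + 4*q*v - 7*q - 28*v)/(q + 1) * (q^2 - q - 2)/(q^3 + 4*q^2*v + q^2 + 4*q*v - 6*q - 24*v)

(q - 7)/(q + 3)

Factor: q^2 + 4*q*v - 7*q - 28*v = (q + 4*v)*(q - 7);  q^2 - q - 2 = (q - 2)*(q + 1);  q^3 + 4*q^2*v + q^2 + 4*q*v - 6*q - 24*v = (q + 4*v)*(q - 2)*(q + 3)
Cancel the common factors (q + 4*v), (q - 2), (q + 1).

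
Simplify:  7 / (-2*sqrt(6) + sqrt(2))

Multiply numerator and denominator by sqrt(2) + 2*sqrt(6).
Denominator becomes -22; numerator becomes 7*sqrt(2) + 14*sqrt(6).

(-14*sqrt(6) - 7*sqrt(2))/22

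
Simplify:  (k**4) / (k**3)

k

Quotient: k**1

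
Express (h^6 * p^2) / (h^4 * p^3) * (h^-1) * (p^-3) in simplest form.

h/p^4

Quotient: h^2 * (p^-1)
Multiply by (h^-1) * (p^-3): add exponents.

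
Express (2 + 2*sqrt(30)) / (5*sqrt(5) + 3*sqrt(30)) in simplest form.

Multiply numerator and denominator by -5*sqrt(5) + 3*sqrt(30).
Denominator becomes 145; numerator becomes -50*sqrt(6) - 10*sqrt(5) + 6*sqrt(30) + 180.

(-50*sqrt(6) - 10*sqrt(5) + 6*sqrt(30) + 180)/145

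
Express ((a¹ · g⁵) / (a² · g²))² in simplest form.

Inside the bracket: (a^-1) · g³
Raise to the power 2: (a^-2) · g⁶

g⁶/a²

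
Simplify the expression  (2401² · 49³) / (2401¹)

2401² = 7^8; 49³ = 7^6; 2401¹ = 7^4
Combine exponents: 7^10

7^10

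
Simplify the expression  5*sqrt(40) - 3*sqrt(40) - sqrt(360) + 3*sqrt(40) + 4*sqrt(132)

4*sqrt(10) + 8*sqrt(33)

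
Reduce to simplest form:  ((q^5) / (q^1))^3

q^12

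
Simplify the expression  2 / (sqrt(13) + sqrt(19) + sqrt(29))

Group as (sqrt(13) + sqrt(29)) + sqrt(19); multiply by (sqrt(13) + sqrt(29)) - sqrt(19), then rationalise the remaining surd.

(-4*sqrt(7163) + 6*sqrt(29) + 46*sqrt(19) + 70*sqrt(13))/979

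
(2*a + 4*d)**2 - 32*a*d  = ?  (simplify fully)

4*(a - 2*d)**2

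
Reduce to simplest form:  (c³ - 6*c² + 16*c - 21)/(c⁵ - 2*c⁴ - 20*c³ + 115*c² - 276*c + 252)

1/(c² + 4*c - 12)

Factor: c³ - 6*c² + 16*c - 21 = (c - 3)·(c² - 3*c + 7);  c⁵ - 2*c⁴ - 20*c³ + 115*c² - 276*c + 252 = (c - 2)·(c + 6)·(c - 3)·(c² - 3*c + 7)
Cancel the common factors (c² - 3*c + 7), (c - 3).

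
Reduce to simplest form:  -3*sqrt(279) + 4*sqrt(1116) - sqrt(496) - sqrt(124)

9*sqrt(31)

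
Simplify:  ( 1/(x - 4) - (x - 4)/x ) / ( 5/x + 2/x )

Numerator: 1/(x - 4) - (x - 4)/x = (-x**2 + 9*x - 16)/(x**2 - 4*x)
Denominator: 5/x + 2/x = 7/x
Divide: ((-x**2 + 9*x - 16)/(x**2 - 4*x)) · (x/7) = (-x**2 + 9*x - 16)/(7*x - 28)

(-x**2 + 9*x - 16)/(7*x - 28)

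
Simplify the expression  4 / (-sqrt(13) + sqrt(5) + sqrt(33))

Group as (sqrt(5) + sqrt(33)) - sqrt(13); multiply by (sqrt(5) + sqrt(33)) + sqrt(13), then rationalise the remaining surd.

(-100*sqrt(13) - 60*sqrt(33) + 164*sqrt(5) + 8*sqrt(2145))/35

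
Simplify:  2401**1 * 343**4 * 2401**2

7**24

2401**1 = 7**4; 343**4 = 7**12; 2401**2 = 7**8
Combine exponents: 7**24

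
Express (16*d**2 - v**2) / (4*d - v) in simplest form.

4*d + v

Factor (4*d)**2 - v**2 and cancel (4*d - v).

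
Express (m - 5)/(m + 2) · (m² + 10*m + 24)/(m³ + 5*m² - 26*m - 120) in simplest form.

1/(m + 2)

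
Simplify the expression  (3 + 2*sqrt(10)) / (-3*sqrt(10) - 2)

(-54 - 5*sqrt(10))/86

Multiply numerator and denominator by -2 + 3*sqrt(10).
Denominator becomes -86; numerator becomes 5*sqrt(10) + 54.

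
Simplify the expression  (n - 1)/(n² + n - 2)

1/(n + 2)

Factor: n² + n - 2 = (n + 2)·(n - 1)
Cancel the common factor (n - 1).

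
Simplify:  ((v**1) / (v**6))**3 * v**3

Inside the bracket: (v**-5)
Raise to the power 3: (v**-15)
Multiply by v**3: add exponents.

v**(-12)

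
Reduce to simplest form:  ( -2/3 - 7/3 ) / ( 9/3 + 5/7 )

Numerator: -2/3 - 7/3 = -3
Denominator: 9/3 + 5/7 = 26/7
Divide: (-3) · (7/26) = -21/26

-21/26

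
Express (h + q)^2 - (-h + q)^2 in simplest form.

4*h*q

Binomially expand both and collect terms in q, h.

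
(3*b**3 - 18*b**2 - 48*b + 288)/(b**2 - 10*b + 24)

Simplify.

Factor: 3*b**3 - 18*b**2 - 48*b + 288 = 3*(b - 6)*(b + 4)*(b - 4);  b**2 - 10*b + 24 = (b - 6)*(b - 4)
Cancel the common factors (b - 6), (b - 4).

3*b + 12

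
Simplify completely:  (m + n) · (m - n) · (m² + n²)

(m+n)(m-n) = m² - n²; continue pairing.

m⁴ - n⁴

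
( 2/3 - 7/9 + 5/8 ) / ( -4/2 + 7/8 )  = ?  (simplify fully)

Numerator: 2/3 - 7/9 + 5/8 = 37/72
Denominator: -4/2 + 7/8 = -9/8
Divide: (37/72) · (-8/9) = -37/81

-37/81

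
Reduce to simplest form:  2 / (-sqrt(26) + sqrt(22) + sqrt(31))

Group as (sqrt(22) + sqrt(31)) - sqrt(26); multiply by (sqrt(22) + sqrt(31)) + sqrt(26), then rationalise the remaining surd.

(-54*sqrt(26) + 34*sqrt(31) + 70*sqrt(22) + 8*sqrt(4433))/1999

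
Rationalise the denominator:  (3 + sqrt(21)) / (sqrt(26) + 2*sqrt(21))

(-sqrt(546) - 3*sqrt(26) + 6*sqrt(21) + 42)/58

Multiply numerator and denominator by -sqrt(26) + 2*sqrt(21).
Denominator becomes 58; numerator becomes -sqrt(546) - 3*sqrt(26) + 6*sqrt(21) + 42.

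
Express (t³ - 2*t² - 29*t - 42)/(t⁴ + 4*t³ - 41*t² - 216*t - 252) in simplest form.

1/(t + 6)

Factor: t³ - 2*t² - 29*t - 42 = (t + 2)·(t - 7)·(t + 3);  t⁴ + 4*t³ - 41*t² - 216*t - 252 = (t + 2)·(t + 3)·(t - 7)·(t + 6)
Cancel the common factors (t + 3), (t + 2), (t - 7).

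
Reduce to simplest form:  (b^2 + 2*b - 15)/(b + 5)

Factor: b^2 + 2*b - 15 = (b - 3)*(b + 5)
Cancel the common factor (b + 5).

b - 3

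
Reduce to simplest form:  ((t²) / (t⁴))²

Inside the bracket: (t^-2)
Raise to the power 2: (t^-4)

t^(-4)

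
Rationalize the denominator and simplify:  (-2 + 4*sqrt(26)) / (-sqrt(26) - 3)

Multiply numerator and denominator by -3 + sqrt(26).
Denominator becomes -17; numerator becomes -14*sqrt(26) + 110.

(-110 + 14*sqrt(26))/17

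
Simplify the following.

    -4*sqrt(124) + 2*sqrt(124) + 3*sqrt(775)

11*sqrt(31)

4*sqrt(124) = 8*sqrt(31); 2*sqrt(124) = 4*sqrt(31); 3*sqrt(775) = 15*sqrt(31)
Combine: (-8 + 4 + 15)·sqrt(31) = 11*sqrt(31)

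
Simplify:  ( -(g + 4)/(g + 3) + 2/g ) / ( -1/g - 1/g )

(g**2 + 2*g - 6)/(2*g + 6)

Numerator: -(g + 4)/(g + 3) + 2/g = (-g**2 - 2*g + 6)/(g**2 + 3*g)
Denominator: -1/g - 1/g = -2/g
Divide: ((-g**2 - 2*g + 6)/(g**2 + 3*g)) · (-g/2) = (g**2 + 2*g - 6)/(2*g + 6)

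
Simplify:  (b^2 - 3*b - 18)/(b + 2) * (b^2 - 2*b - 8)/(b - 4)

Factor: b^2 - 3*b - 18 = (b - 6)*(b + 3);  b^2 - 2*b - 8 = (b - 4)*(b + 2)
Cancel the common factors (b + 2), (b - 4).

b^2 - 3*b - 18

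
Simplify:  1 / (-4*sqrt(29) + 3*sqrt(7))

(-4*sqrt(29) - 3*sqrt(7))/401

Multiply numerator and denominator by 3*sqrt(7) + 4*sqrt(29).
Denominator becomes -401; numerator becomes 3*sqrt(7) + 4*sqrt(29).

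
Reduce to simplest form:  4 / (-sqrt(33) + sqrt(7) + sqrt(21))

Group as (sqrt(7) + sqrt(21)) - sqrt(33); multiply by (sqrt(7) + sqrt(21)) + sqrt(33), then rationalise the remaining surd.

(20*sqrt(33) + 76*sqrt(21) + 188*sqrt(7) + 168*sqrt(11))/563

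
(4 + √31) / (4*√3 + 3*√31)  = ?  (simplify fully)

(-4*√93 - 16*√3 + 12*√31 + 93)/231

Multiply numerator and denominator by -4*√3 + 3*√31.
Denominator becomes 231; numerator becomes -4*√93 - 16*√3 + 12*√31 + 93.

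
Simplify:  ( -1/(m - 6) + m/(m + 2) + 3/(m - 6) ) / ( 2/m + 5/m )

(m^3 - 4*m^2 + 4*m)/(7*m^2 - 28*m - 84)

Numerator: -1/(m - 6) + m/(m + 2) + 3/(m - 6) = (m^2 - 4*m + 4)/(m^2 - 4*m - 12)
Denominator: 2/m + 5/m = 7/m
Divide: ((m^2 - 4*m + 4)/(m^2 - 4*m - 12)) · (m/7) = (m^3 - 4*m^2 + 4*m)/(7*m^2 - 28*m - 84)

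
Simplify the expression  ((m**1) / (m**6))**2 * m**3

m**(-7)

Inside the bracket: (m**-5)
Raise to the power 2: (m**-10)
Multiply by m**3: add exponents.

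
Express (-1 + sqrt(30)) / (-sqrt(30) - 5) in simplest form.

Multiply numerator and denominator by -5 + sqrt(30).
Denominator becomes -5; numerator becomes -6*sqrt(30) + 35.

(-35 + 6*sqrt(30))/5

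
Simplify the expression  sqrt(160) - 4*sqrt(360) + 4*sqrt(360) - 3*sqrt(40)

-2*sqrt(10)

sqrt(160) = 4*sqrt(10); 4*sqrt(360) = 24*sqrt(10); 4*sqrt(360) = 24*sqrt(10); 3*sqrt(40) = 6*sqrt(10)
Combine: (4 - 24 + 24 - 6)·sqrt(10) = -2*sqrt(10)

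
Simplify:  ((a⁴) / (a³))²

a²

Inside the bracket: a¹
Raise to the power 2: a²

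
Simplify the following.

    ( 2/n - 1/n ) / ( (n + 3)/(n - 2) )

(n - 2)/(n^2 + 3*n)

Numerator: 2/n - 1/n = 1/n
Denominator: (n + 3)/(n - 2) = (n + 3)/(n - 2)
Divide: (1/n) · ((n - 2)/(n + 3)) = (n - 2)/(n^2 + 3*n)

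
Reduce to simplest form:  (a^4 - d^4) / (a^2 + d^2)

Factor a^4 - d^4 and cancel (a^2 + d^2).

a^2 - d^2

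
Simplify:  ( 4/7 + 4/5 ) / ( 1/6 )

Numerator: 4/7 + 4/5 = 48/35
Denominator: 1/6 = 1/6
Divide: (48/35) · (6) = 288/35

288/35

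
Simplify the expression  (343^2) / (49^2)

343^2 = 7^6; 49^2 = 7^4
Combine exponents: 7^2

7^2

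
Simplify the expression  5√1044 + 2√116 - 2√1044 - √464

5√1044 = 30*√29; 2√116 = 4*√29; 2√1044 = 12*√29; √464 = 4*√29
Combine: (30 + 4 - 12 - 4)·√29 = 18*√29

18*√29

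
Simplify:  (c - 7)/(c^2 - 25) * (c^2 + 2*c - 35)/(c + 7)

Factor: c^2 - 25 = (c - 5)*(c + 5);  c^2 + 2*c - 35 = (c - 5)*(c + 7)
Cancel the common factors (c - 5), (c + 7).

(c - 7)/(c + 5)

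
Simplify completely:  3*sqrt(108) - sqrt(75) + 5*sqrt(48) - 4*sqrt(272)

3*sqrt(108) = 18*sqrt(3); sqrt(75) = 5*sqrt(3); 5*sqrt(48) = 20*sqrt(3); 4*sqrt(272) = 16*sqrt(17)

-16*sqrt(17) + 33*sqrt(3)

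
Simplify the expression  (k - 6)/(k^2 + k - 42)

Factor: k^2 + k - 42 = (k - 6)*(k + 7)
Cancel the common factor (k - 6).

1/(k + 7)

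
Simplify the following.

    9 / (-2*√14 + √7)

(-18*√14 - 9*√7)/49

Multiply numerator and denominator by √7 + 2*√14.
Denominator becomes -49; numerator becomes 9*√7 + 18*√14.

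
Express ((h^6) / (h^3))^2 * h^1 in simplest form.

h^7

Inside the bracket: h^3
Raise to the power 2: h^6
Multiply by h^1: add exponents.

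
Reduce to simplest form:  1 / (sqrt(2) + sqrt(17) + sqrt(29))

Group as (sqrt(17) + sqrt(29)) + sqrt(2); multiply by (sqrt(17) + sqrt(29)) - sqrt(2), then rationalise the remaining surd.

(-sqrt(986) - 5*sqrt(29) + 7*sqrt(17) + 22*sqrt(2))/18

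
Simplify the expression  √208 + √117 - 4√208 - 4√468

√208 = 4*√13; √117 = 3*√13; 4√208 = 16*√13; 4√468 = 24*√13
Combine: (4 + 3 - 16 - 24)·√13 = -33*√13

-33*√13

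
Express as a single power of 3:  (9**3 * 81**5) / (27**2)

3**20

9**3 = 3**6; 81**5 = 3**20; 27**2 = 3**6
Combine exponents: 3**20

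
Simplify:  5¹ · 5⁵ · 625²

5¹ = 5^1; 5⁵ = 5^5; 625² = 5^8
Combine exponents: 5^14

5^14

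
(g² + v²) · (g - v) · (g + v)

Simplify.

Telescope via difference of squares: (g+v)(g-v) = g² - v², then repeat with the next factor.

g⁴ - v⁴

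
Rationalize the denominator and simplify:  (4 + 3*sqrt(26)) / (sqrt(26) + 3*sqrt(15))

(-78 - 4*sqrt(26) + 12*sqrt(15) + 9*sqrt(390))/109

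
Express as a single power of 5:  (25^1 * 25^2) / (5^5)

5^1

25^1 = 5^2; 25^2 = 5^4; 5^5 = 5^5
Combine exponents: 5^1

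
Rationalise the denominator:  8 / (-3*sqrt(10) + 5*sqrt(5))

Multiply numerator and denominator by 3*sqrt(10) + 5*sqrt(5).
Denominator becomes 35; numerator becomes 24*sqrt(10) + 40*sqrt(5).

(24*sqrt(10) + 40*sqrt(5))/35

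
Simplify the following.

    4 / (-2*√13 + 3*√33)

Multiply numerator and denominator by 2*√13 + 3*√33.
Denominator becomes 245; numerator becomes 8*√13 + 12*√33.

(8*√13 + 12*√33)/245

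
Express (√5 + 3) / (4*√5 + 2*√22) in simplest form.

(-6*√5 - 10 + √110 + 3*√22)/4

Multiply numerator and denominator by -2*√22 + 4*√5.
Denominator becomes -8; numerator becomes -6*√22 - 2*√110 + 20 + 12*√5.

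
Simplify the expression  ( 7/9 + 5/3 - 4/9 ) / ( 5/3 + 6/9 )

Numerator: 7/9 + 5/3 - 4/9 = 2
Denominator: 5/3 + 6/9 = 7/3
Divide: (2) · (3/7) = 6/7

6/7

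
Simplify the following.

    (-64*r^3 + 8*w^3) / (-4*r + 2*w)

16*r^2 + 8*r*w + 4*w^2

(2*w)^3 - (4*r)^3 = (-4*r + 2*w)(16*r^2 + 8*r*w + 4*w^2).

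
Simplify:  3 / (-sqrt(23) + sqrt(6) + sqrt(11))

(3*sqrt(23) + 9*sqrt(11) + 14*sqrt(6) + sqrt(1518))/38

Group as (sqrt(6) + sqrt(11)) - sqrt(23); multiply by (sqrt(6) + sqrt(11)) + sqrt(23), then rationalise the remaining surd.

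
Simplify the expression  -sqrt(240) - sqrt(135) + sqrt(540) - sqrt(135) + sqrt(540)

2*sqrt(15)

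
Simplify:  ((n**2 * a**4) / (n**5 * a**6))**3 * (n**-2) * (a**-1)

1/(a**7*n**11)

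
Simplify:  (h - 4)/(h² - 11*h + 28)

1/(h - 7)

Factor: h² - 11*h + 28 = (h - 7)·(h - 4)
Cancel the common factor (h - 4).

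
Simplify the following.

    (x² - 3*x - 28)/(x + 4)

Factor: x² - 3*x - 28 = (x + 4)·(x - 7)
Cancel the common factor (x + 4).

x - 7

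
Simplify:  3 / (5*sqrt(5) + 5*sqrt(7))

(-3*sqrt(5) + 3*sqrt(7))/10

Multiply numerator and denominator by -5*sqrt(7) + 5*sqrt(5).
Denominator becomes -50; numerator becomes -15*sqrt(7) + 15*sqrt(5).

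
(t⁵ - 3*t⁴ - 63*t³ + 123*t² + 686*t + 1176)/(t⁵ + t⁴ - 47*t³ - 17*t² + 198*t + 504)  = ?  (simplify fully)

Factor: t⁵ - 3*t⁴ - 63*t³ + 123*t² + 686*t + 1176 = (t - 7)·(t² + 3*t + 4)·(t - 6)·(t + 7);  t⁵ + t⁴ - 47*t³ - 17*t² + 198*t + 504 = (t + 7)·(t² + 3*t + 4)·(t - 3)·(t - 6)
Cancel the common factors (t² + 3*t + 4), (t - 6), (t + 7).

(t - 7)/(t - 3)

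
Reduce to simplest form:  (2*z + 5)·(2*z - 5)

4*z² - 25

Difference of squares with P = 2*z, Q = 5.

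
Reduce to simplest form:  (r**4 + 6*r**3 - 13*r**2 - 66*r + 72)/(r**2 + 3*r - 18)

r**2 + 3*r - 4

Factor: r**4 + 6*r**3 - 13*r**2 - 66*r + 72 = (r + 6)*(r - 1)*(r + 4)*(r - 3);  r**2 + 3*r - 18 = (r + 6)*(r - 3)
Cancel the common factors (r - 3), (r + 6).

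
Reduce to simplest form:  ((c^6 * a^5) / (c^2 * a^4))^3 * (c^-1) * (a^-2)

a*c^11

Inside the bracket: c^4 * a^1
Raise to the power 3: c^12 * a^3
Multiply by (c^-1) * (a^-2): add exponents.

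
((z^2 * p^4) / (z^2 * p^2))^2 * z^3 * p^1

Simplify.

Inside the bracket: p^2
Raise to the power 2: p^4
Multiply by z^3 * p^1: add exponents.

p^5*z^3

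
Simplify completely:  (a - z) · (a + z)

Telescope via difference of squares: (a+z)(a-z) = a² - z².

a² - z²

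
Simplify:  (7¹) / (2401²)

7¹ = 7^1; 2401² = 7^8
Combine exponents: 7^(-7)

7^(-7)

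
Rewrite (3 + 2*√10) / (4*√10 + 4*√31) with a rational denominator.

Multiply numerator and denominator by -4*√31 + 4*√10.
Denominator becomes -336; numerator becomes -8*√310 - 12*√31 + 12*√10 + 80.

(-20 - 3*√10 + 3*√31 + 2*√310)/84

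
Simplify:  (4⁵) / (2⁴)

4⁵ = 2^10; 2⁴ = 2^4
Combine exponents: 2^6

2^6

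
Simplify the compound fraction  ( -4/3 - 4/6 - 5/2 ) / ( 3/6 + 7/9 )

Numerator: -4/3 - 4/6 - 5/2 = -9/2
Denominator: 3/6 + 7/9 = 23/18
Divide: (-9/2) · (18/23) = -81/23

-81/23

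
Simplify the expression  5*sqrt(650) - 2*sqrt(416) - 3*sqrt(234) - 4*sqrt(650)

5*sqrt(650) = 25*sqrt(26); 2*sqrt(416) = 8*sqrt(26); 3*sqrt(234) = 9*sqrt(26); 4*sqrt(650) = 20*sqrt(26)
Combine: (25 - 8 - 9 - 20)·sqrt(26) = -12*sqrt(26)

-12*sqrt(26)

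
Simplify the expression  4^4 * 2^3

2^11

4^4 = 2^8; 2^3 = 2^3
Combine exponents: 2^11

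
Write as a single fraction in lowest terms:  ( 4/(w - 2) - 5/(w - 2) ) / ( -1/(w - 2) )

1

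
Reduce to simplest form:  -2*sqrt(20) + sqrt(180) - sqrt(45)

2*sqrt(20) = 4*sqrt(5); sqrt(180) = 6*sqrt(5); sqrt(45) = 3*sqrt(5)
Combine: (-4 + 6 - 3)·sqrt(5) = -sqrt(5)

-sqrt(5)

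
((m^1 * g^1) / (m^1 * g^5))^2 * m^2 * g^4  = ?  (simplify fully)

m^2/g^4

Inside the bracket: (g^-4)
Raise to the power 2: (g^-8)
Multiply by m^2 * g^4: add exponents.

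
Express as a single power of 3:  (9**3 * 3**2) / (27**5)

9**3 = 3**6; 3**2 = 3**2; 27**5 = 3**15
Combine exponents: 3**(-7)

3**(-7)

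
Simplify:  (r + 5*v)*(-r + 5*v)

-r**2 + 25*v**2

Product of conjugates: (P+Q)(P-Q) = P**2 - Q**2.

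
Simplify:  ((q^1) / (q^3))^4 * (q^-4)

q^(-12)

Inside the bracket: (q^-2)
Raise to the power 4: (q^-8)
Multiply by (q^-4): add exponents.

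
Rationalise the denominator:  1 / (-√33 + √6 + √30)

Group as (√6 + √30) - √33; multiply by (√6 + √30) + √33, then rationalise the remaining surd.

(-√33 + 3*√30 + 19*√6 + 4*√165)/237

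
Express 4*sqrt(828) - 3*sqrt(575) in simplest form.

9*sqrt(23)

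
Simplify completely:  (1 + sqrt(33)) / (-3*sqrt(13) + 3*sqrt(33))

Multiply numerator and denominator by 3*sqrt(13) + 3*sqrt(33).
Denominator becomes 180; numerator becomes 3*sqrt(13) + 3*sqrt(33) + 3*sqrt(429) + 99.

(sqrt(13) + sqrt(33) + sqrt(429) + 33)/60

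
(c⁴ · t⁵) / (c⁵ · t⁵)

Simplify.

1/c

Quotient: (c^-1)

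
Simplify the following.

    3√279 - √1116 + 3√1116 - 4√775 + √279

4*√31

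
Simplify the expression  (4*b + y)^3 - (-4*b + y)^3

128*b^3 + 24*b*y^2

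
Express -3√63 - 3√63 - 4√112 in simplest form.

-34*√7

3√63 = 9*√7; 3√63 = 9*√7; 4√112 = 16*√7
Combine: (-9 - 9 - 16)·√7 = -34*√7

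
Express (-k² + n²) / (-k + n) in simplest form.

k + n

-k² + n² factors as -(k - n)*(k + n).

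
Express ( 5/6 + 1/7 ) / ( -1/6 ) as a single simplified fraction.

-41/7

Numerator: 5/6 + 1/7 = 41/42
Denominator: -1/6 = -1/6
Divide: (41/42) · (-6) = -41/7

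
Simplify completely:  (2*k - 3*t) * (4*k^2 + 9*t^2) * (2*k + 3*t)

16*k^4 - 81*t^4

Telescope via difference of squares: ((2*k)+(3*t))((2*k)-(3*t)) = 4*k^2 - 9*t^2, then repeat with the next factor.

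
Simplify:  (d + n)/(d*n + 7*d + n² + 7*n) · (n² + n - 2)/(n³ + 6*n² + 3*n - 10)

1/(n² + 12*n + 35)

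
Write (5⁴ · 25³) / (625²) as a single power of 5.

5^2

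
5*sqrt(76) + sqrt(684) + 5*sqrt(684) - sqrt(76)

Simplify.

44*sqrt(19)

5*sqrt(76) = 10*sqrt(19); sqrt(684) = 6*sqrt(19); 5*sqrt(684) = 30*sqrt(19); sqrt(76) = 2*sqrt(19)
Combine: (10 + 6 + 30 - 2)·sqrt(19) = 44*sqrt(19)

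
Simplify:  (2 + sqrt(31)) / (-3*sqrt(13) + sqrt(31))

(-3*sqrt(403) - 31 - 6*sqrt(13) - 2*sqrt(31))/86

Multiply numerator and denominator by sqrt(31) + 3*sqrt(13).
Denominator becomes -86; numerator becomes 2*sqrt(31) + 6*sqrt(13) + 31 + 3*sqrt(403).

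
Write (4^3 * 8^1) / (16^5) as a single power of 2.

4^3 = 2^6; 8^1 = 2^3; 16^5 = 2^20
Combine exponents: 2^(-11)

2^(-11)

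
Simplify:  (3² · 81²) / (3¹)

3^9

3² = 3^2; 81² = 3^8; 3¹ = 3^1
Combine exponents: 3^9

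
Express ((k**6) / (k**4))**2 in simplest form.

Inside the bracket: k**2
Raise to the power 2: k**4

k**4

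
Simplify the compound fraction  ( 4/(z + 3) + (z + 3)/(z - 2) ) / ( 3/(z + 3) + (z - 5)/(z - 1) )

Numerator: 4/(z + 3) + (z + 3)/(z - 2) = (z**2 + 10*z + 1)/(z**2 + z - 6)
Denominator: 3/(z + 3) + (z - 5)/(z - 1) = (z**2 + z - 18)/(z**2 + 2*z - 3)
Divide: ((z**2 + 10*z + 1)/(z**2 + z - 6)) · ((z**2 + 2*z - 3)/(z**2 + z - 18)) = (z**3 + 9*z**2 - 9*z - 1)/(z**3 - z**2 - 20*z + 36)

(z**3 + 9*z**2 - 9*z - 1)/(z**3 - z**2 - 20*z + 36)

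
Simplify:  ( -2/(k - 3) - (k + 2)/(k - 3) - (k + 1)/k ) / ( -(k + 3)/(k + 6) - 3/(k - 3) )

(2*k**3 + 14*k**2 + 9*k - 18)/(k**3 + 3*k**2 + 9*k)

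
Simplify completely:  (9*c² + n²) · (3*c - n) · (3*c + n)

81*c⁴ - n⁴

((3*c)+n)((3*c)-n) = 9*c² - n²; continue pairing.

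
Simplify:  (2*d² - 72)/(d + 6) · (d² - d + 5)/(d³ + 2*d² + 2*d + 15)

(2*d - 12)/(d + 3)

Factor: 2*d² - 72 = 2·(d - 6)·(d + 6);  d³ + 2*d² + 2*d + 15 = (d + 3)·(d² - d + 5)
Cancel the common factors (d² - d + 5), (d + 6).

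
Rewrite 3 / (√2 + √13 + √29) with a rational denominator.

(-27*√13 - 60*√2 + 3*√754 + 21*√29)/46

Group as (√2 + √13) + √29; multiply by (√2 + √13) - √29, then rationalise the remaining surd.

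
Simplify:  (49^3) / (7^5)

7^1

49^3 = 7^6; 7^5 = 7^5
Combine exponents: 7^1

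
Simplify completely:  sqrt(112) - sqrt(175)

-sqrt(7)

sqrt(112) = 4*sqrt(7); sqrt(175) = 5*sqrt(7)
Combine: (4 - 5)·sqrt(7) = -sqrt(7)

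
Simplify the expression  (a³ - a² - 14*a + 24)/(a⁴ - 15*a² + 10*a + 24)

Factor: a³ - a² - 14*a + 24 = (a - 2)·(a - 3)·(a + 4);  a⁴ - 15*a² + 10*a + 24 = (a - 3)·(a - 2)·(a + 4)·(a + 1)
Cancel the common factors (a - 3), (a + 4), (a - 2).

1/(a + 1)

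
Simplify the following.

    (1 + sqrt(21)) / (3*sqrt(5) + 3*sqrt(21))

(-sqrt(105) - sqrt(5) + sqrt(21) + 21)/48

Multiply numerator and denominator by -3*sqrt(5) + 3*sqrt(21).
Denominator becomes 144; numerator becomes -3*sqrt(105) - 3*sqrt(5) + 3*sqrt(21) + 63.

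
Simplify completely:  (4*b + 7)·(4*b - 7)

16*b² - 49

Product of conjugates: (P+Q)(P-Q) = P^2 - Q^2.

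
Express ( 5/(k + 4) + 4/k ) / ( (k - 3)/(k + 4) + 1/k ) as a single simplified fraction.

Numerator: 5/(k + 4) + 4/k = (9*k + 16)/(k^2 + 4*k)
Denominator: (k - 3)/(k + 4) + 1/k = (k^2 - 2*k + 4)/(k^2 + 4*k)
Divide: ((9*k + 16)/(k^2 + 4*k)) · ((k^2 + 4*k)/(k^2 - 2*k + 4)) = (9*k + 16)/(k^2 - 2*k + 4)

(9*k + 16)/(k^2 - 2*k + 4)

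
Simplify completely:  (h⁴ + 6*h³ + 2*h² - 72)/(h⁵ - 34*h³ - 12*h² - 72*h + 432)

1/(h - 6)

Factor: h⁴ + 6*h³ + 2*h² - 72 = (h - 2)·(h + 6)·(h² + 2*h + 6);  h⁵ - 34*h³ - 12*h² - 72*h + 432 = (h - 6)·(h² + 2*h + 6)·(h - 2)·(h + 6)
Cancel the common factors (h² + 2*h + 6), (h + 6), (h - 2).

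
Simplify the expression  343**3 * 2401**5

343**3 = 7**9; 2401**5 = 7**20
Combine exponents: 7**29

7**29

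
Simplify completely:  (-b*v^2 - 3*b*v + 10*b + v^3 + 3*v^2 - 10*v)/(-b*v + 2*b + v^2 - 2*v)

v + 5

Factor: -b*v^2 - 3*b*v + 10*b + v^3 + 3*v^2 - 10*v = (-b + v)*(v - 2)*(v + 5);  -b*v + 2*b + v^2 - 2*v = (v - 2)*(-b + v)
Cancel the common factors (v - 2), (-b + v).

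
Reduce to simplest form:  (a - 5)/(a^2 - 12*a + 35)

Factor: a^2 - 12*a + 35 = (a - 7)*(a - 5)
Cancel the common factor (a - 5).

1/(a - 7)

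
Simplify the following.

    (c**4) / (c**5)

1/c

Quotient: (c**-1)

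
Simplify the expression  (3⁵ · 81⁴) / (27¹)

3^18

3⁵ = 3^5; 81⁴ = 3^16; 27¹ = 3^3
Combine exponents: 3^18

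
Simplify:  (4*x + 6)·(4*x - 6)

16*x² - 36

(4*x)^2 - (6)^2 = 16*x² - 36.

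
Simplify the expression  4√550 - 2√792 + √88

10*√22

4√550 = 20*√22; 2√792 = 12*√22; √88 = 2*√22
Combine: (20 - 12 + 2)·√22 = 10*√22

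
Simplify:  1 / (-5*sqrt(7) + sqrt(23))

Multiply numerator and denominator by sqrt(23) + 5*sqrt(7).
Denominator becomes -152; numerator becomes sqrt(23) + 5*sqrt(7).

(-5*sqrt(7) - sqrt(23))/152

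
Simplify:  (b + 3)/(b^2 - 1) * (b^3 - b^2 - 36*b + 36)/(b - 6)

(b^2 + 9*b + 18)/(b + 1)

Factor: b^2 - 1 = (b - 1)*(b + 1);  b^3 - b^2 - 36*b + 36 = (b - 6)*(b - 1)*(b + 6)
Cancel the common factors (b - 1), (b - 6).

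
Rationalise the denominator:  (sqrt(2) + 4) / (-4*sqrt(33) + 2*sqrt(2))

(-4*sqrt(33) - sqrt(66) - 2*sqrt(2) - 1)/130

Multiply numerator and denominator by 2*sqrt(2) + 4*sqrt(33).
Denominator becomes -520; numerator becomes 4 + 8*sqrt(2) + 4*sqrt(66) + 16*sqrt(33).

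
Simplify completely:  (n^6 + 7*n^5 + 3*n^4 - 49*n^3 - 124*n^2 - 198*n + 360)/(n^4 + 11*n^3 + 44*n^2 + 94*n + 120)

Factor: n^6 + 7*n^5 + 3*n^4 - 49*n^3 - 124*n^2 - 198*n + 360 = (n + 4)*(n - 1)*(n^2 + 2*n + 6)*(n - 3)*(n + 5);  n^4 + 11*n^3 + 44*n^2 + 94*n + 120 = (n^2 + 2*n + 6)*(n + 4)*(n + 5)
Cancel the common factors (n^2 + 2*n + 6), (n + 5), (n + 4).

n^2 - 4*n + 3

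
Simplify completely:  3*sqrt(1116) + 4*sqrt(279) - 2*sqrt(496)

3*sqrt(1116) = 18*sqrt(31); 4*sqrt(279) = 12*sqrt(31); 2*sqrt(496) = 8*sqrt(31)
Combine: (18 + 12 - 8)·sqrt(31) = 22*sqrt(31)

22*sqrt(31)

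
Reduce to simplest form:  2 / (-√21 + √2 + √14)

(10*√21 + 18*√14 + 66*√2 + 56*√3)/87

Group as (√2 + √14) - √21; multiply by (√2 + √14) + √21, then rationalise the remaining surd.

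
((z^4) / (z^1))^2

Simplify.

Inside the bracket: z^3
Raise to the power 2: z^6

z^6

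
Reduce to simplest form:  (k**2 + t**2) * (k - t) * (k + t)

k**4 - t**4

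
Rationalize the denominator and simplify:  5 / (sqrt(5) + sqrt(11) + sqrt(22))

(-55*sqrt(10) - 15*sqrt(22) + 40*sqrt(11) + 70*sqrt(5))/92

Group as (sqrt(5) + sqrt(22)) + sqrt(11); multiply by (sqrt(5) + sqrt(22)) - sqrt(11), then rationalise the remaining surd.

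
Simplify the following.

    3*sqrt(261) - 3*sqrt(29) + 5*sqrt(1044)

3*sqrt(261) = 9*sqrt(29); 3*sqrt(29) = 3*sqrt(29); 5*sqrt(1044) = 30*sqrt(29)
Combine: (9 - 3 + 30)·sqrt(29) = 36*sqrt(29)

36*sqrt(29)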